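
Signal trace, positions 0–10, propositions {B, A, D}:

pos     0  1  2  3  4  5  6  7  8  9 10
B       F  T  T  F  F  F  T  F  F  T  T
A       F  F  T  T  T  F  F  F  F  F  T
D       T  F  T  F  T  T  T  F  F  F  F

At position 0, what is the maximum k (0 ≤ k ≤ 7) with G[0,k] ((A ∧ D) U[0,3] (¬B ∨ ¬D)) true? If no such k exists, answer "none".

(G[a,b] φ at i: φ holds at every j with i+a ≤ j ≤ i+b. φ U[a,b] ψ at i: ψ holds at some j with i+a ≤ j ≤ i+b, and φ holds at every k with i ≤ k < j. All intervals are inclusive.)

5

((A ∧ D) U[0,3] (¬B ∨ ¬D)) must hold from j=0 onward; find where it first fails.
  j=0: holds
  j=1: holds
  j=2: holds
  j=3: holds
  j=4: holds
  j=5: holds
  j=6: fails
Holds on [0,5], so largest k = 5.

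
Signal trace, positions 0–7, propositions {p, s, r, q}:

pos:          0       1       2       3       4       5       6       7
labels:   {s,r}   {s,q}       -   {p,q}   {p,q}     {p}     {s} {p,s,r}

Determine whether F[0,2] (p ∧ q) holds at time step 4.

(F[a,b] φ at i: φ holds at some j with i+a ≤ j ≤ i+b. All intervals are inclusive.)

Check (p ∧ q) at each j in [4,6]:
  j=4: true
  j=5: false
  j=6: false
Found at j=4 → formula holds.

True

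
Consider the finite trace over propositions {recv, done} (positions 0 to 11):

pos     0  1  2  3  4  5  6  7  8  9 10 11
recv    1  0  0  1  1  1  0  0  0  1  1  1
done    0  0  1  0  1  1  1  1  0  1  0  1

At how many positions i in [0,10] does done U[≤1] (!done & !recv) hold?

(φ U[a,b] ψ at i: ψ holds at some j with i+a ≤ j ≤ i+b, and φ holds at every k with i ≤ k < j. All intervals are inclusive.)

Evaluate at each i in [0,10]:
  i=0: ✗ (lhs fails at k=0 before rhs at j=1)
  i=1: ✓ (rhs at j=1)
  i=2: ✗ (no rhs in [2,3])
  i=3: ✗ (no rhs in [3,4])
  i=4: ✗ (no rhs in [4,5])
  i=5: ✗ (no rhs in [5,6])
  i=6: ✗ (no rhs in [6,7])
  i=7: ✓ (rhs at j=8; lhs holds on [7,7])
  i=8: ✓ (rhs at j=8)
  i=9: ✗ (no rhs in [9,10])
  i=10: ✗ (no rhs in [10,11])
Positions where it holds: {1, 7, 8} → 3.

3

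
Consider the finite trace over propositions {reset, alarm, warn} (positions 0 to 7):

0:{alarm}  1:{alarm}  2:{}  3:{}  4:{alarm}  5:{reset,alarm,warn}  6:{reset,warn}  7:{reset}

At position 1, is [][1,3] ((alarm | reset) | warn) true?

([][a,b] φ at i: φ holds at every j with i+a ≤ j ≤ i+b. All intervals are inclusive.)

No

Check ((alarm | reset) | warn) at every j in [2,4]:
  j=2: false
  j=3: false
  j=4: true
Fails at j=2 → formula fails.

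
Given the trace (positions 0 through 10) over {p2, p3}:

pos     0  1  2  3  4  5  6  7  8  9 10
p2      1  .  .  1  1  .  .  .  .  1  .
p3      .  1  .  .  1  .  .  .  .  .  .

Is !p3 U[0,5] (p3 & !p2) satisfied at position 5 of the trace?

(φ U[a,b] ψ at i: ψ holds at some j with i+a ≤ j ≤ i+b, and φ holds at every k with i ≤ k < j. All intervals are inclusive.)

False

Need some j in [5,10] with (p3 & !p2), and !p3 at every k in [5,j-1].
  j=5: (p3 & !p2) false.
  j=6: (p3 & !p2) false.
  j=7: (p3 & !p2) false.
  j=8: (p3 & !p2) false.
  j=9: (p3 & !p2) false.
  j=10: (p3 & !p2) false.
No j in the window works → until fails.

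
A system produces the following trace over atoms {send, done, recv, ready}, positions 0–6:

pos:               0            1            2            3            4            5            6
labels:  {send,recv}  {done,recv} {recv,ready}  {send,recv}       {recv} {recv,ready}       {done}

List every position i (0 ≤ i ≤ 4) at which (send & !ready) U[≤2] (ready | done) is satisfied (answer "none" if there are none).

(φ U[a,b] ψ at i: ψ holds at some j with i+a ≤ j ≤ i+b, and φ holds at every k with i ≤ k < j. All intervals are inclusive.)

Evaluate at each i in [0,4]:
  i=0: ✓ (rhs at j=1; lhs holds on [0,0])
  i=1: ✓ (rhs at j=1)
  i=2: ✓ (rhs at j=2)
  i=3: ✗ (lhs fails at k=4 before rhs at j=5)
  i=4: ✗ (lhs fails at k=4 before rhs at j=5)

0, 1, 2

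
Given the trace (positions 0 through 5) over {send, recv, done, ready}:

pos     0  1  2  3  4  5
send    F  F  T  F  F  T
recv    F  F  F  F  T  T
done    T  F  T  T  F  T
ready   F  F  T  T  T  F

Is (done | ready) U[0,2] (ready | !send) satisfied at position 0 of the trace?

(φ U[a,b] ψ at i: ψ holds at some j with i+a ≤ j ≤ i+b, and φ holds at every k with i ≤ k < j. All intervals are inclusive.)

Need some j in [0,2] with (ready | !send), and (done | ready) at every k in [0,j-1].
  j=0: (ready | !send) holds; no prefix to check → satisfied.

Yes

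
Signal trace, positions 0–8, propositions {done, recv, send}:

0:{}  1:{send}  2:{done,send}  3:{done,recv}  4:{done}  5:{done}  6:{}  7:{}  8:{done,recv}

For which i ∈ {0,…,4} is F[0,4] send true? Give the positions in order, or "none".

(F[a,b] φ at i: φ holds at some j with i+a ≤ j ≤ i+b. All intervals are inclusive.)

Evaluate at each i in [0,4]:
  i=0: ✓ (witness j=1)
  i=1: ✓ (witness j=1)
  i=2: ✓ (witness j=2)
  i=3: ✗ (none in [3,7])
  i=4: ✗ (none in [4,8])

0, 1, 2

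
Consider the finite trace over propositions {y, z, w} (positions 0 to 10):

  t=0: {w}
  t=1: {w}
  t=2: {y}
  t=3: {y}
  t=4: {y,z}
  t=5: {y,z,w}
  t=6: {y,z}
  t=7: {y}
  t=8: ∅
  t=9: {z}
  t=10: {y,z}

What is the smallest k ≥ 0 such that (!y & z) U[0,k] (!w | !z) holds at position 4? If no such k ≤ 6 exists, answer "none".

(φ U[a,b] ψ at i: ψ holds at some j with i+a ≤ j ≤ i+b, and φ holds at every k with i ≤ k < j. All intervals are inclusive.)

0

Need earliest j ≥ 4 with (!w | !z), and (!y & z) at every k in [4,j-1].
  j=4: rhs holds (empty prefix). k = 0.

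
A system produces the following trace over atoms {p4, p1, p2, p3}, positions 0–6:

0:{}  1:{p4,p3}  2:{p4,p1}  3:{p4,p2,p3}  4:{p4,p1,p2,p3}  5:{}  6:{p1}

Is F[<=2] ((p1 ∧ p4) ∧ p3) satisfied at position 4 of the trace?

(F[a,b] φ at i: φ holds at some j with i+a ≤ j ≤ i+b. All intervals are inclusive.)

Check ((p1 ∧ p4) ∧ p3) at each j in [4,6]:
  j=4: true
  j=5: false
  j=6: false
Found at j=4 → formula holds.

Holds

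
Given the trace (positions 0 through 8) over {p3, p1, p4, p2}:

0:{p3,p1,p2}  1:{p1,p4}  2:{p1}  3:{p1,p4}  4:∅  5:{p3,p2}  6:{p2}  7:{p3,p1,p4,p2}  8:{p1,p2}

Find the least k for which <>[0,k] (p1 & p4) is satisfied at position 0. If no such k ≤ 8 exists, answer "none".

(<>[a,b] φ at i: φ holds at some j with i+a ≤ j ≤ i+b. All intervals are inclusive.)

1

Scan j = 0,1,… for (p1 & p4):
  j=0: fails
  j=1: holds
First hit at j=1, so smallest k = 1-0 = 1.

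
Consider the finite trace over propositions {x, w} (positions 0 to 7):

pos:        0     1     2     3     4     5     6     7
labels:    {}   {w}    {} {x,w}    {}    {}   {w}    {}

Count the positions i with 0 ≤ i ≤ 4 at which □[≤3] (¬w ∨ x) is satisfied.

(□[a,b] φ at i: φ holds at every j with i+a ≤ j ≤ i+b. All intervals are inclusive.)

1

Evaluate at each i in [0,4]:
  i=0: ✗ (fails at j=1)
  i=1: ✗ (fails at j=1)
  i=2: ✓ (all of [2,5])
  i=3: ✗ (fails at j=6)
  i=4: ✗ (fails at j=6)
Positions where it holds: {2} → 1.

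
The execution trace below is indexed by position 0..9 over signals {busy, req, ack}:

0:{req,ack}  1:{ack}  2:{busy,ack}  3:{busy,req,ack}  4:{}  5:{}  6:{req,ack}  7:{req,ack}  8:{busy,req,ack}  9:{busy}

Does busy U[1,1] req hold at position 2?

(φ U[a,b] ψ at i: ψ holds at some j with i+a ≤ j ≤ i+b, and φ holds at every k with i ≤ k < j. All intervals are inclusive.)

Holds

Need some j in [3,3] with req, and busy at every k in [2,j-1].
  j=3: req holds; busy holds at every k in [2,2] → satisfied.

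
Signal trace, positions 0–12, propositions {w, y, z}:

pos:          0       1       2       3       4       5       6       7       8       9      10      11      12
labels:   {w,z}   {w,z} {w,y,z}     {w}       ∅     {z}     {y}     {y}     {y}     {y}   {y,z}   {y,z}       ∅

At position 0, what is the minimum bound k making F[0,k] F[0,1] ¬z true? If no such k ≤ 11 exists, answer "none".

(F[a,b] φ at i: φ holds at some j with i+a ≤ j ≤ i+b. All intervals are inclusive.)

Scan j = 0,1,… for F[0,1] ¬z:
  j=0: fails
  j=1: fails
  j=2: holds
First hit at j=2, so smallest k = 2-0 = 2.

2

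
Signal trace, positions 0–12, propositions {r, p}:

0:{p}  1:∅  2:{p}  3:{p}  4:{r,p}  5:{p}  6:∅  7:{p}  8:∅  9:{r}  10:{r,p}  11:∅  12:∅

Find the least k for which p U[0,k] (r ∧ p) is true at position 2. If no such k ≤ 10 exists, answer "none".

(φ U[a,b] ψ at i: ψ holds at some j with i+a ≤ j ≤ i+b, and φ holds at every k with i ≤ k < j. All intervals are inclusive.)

2

Need earliest j ≥ 2 with (r ∧ p), and p at every k in [2,j-1].
  j=2: rhs fails.
  j=3: rhs fails.
  j=4: rhs holds; lhs holds on [2,3]. k = 2.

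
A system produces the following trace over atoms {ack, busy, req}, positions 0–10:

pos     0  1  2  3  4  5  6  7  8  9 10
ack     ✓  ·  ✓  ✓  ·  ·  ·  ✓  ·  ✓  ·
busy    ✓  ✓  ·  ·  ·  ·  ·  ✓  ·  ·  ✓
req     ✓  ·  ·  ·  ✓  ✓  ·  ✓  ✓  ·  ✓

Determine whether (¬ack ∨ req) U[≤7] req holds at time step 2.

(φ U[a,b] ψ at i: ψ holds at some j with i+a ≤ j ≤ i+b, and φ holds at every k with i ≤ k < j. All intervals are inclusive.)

Does not hold

Need some j in [2,9] with req, and (¬ack ∨ req) at every k in [2,j-1].
  j=2: req false.
  j=3: req false.
  j=4: req holds, but (¬ack ∨ req) fails at k=2 → not this j.
  j=5: req holds, but (¬ack ∨ req) fails at k=2 → not this j.
  j=6: req false.
  j=7: req holds, but (¬ack ∨ req) fails at k=2 → not this j.
  j=8: req holds, but (¬ack ∨ req) fails at k=2 → not this j.
  j=9: req false.
No j in the window works → until fails.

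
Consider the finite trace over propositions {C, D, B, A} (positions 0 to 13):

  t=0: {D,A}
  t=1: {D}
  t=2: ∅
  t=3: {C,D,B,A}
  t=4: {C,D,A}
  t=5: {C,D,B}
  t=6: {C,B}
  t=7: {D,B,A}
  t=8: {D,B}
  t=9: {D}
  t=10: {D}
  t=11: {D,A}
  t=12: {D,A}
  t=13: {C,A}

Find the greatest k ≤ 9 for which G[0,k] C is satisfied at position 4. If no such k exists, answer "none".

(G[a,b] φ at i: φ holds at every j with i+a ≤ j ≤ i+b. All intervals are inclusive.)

2

C must hold from j=4 onward; find where it first fails.
  j=4: holds
  j=5: holds
  j=6: holds
  j=7: fails
Holds on [4,6], so largest k = 2.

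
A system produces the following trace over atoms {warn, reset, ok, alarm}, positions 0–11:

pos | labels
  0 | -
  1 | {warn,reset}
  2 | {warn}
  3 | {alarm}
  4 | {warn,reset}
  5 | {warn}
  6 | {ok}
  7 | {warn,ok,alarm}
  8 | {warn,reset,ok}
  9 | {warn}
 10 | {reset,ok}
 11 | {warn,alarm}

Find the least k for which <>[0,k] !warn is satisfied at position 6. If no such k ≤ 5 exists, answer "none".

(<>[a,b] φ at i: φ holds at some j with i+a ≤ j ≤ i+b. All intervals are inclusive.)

Scan j = 6,7,… for !warn:
  j=6: holds
First hit at j=6, so smallest k = 6-6 = 0.

0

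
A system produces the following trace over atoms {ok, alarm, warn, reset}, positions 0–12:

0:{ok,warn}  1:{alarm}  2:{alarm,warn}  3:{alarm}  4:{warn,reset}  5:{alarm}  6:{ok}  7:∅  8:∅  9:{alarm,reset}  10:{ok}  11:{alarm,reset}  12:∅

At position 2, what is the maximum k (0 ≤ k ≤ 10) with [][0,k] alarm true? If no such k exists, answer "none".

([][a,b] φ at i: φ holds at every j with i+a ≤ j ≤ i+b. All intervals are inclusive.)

alarm must hold from j=2 onward; find where it first fails.
  j=2: holds
  j=3: holds
  j=4: fails
Holds on [2,3], so largest k = 1.

1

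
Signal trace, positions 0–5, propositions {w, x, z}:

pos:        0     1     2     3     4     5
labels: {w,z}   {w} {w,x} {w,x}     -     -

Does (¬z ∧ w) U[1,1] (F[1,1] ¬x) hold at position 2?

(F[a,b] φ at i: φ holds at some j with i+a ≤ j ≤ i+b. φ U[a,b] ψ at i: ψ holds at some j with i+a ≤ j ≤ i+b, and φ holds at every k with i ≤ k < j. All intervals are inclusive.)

Yes

Need some j in [3,3] with F[1,1] ¬x, and (¬z ∧ w) at every k in [2,j-1].
  j=3: F[1,1] ¬x holds; (¬z ∧ w) holds at every k in [2,2] → satisfied.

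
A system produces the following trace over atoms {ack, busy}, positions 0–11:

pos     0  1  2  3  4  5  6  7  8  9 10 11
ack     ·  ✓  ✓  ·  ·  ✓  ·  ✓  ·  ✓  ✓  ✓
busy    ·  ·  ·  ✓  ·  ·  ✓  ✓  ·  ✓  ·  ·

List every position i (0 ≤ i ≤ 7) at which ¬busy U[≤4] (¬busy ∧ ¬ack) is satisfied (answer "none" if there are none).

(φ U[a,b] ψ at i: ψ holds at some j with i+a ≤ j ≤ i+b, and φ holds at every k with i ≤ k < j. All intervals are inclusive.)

0, 4

Evaluate at each i in [0,7]:
  i=0: ✓ (rhs at j=0)
  i=1: ✗ (lhs fails at k=3 before rhs at j=4)
  i=2: ✗ (lhs fails at k=3 before rhs at j=4)
  i=3: ✗ (lhs fails at k=3 before rhs at j=4)
  i=4: ✓ (rhs at j=4)
  i=5: ✗ (lhs fails at k=6 before rhs at j=8)
  i=6: ✗ (lhs fails at k=6 before rhs at j=8)
  i=7: ✗ (lhs fails at k=7 before rhs at j=8)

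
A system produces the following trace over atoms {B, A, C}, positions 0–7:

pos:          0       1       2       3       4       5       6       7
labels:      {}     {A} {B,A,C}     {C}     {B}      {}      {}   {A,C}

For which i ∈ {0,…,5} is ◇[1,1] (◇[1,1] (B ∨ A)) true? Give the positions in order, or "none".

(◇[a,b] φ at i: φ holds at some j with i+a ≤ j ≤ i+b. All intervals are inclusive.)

0, 2, 5

Evaluate at each i in [0,5]:
  i=0: ✓ (witness j=1)
  i=1: ✗ (none in [2,2])
  i=2: ✓ (witness j=3)
  i=3: ✗ (none in [4,4])
  i=4: ✗ (none in [5,5])
  i=5: ✓ (witness j=6)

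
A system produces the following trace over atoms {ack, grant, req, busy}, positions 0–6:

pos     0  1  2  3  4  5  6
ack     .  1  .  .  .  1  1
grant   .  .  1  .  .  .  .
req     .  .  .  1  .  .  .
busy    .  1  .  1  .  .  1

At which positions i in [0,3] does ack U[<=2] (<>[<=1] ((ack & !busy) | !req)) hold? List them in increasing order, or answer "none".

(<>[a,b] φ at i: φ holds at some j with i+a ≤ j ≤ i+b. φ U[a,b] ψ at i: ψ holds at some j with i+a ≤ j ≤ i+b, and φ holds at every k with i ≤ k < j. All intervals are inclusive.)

0, 1, 2, 3

Evaluate at each i in [0,3]:
  i=0: ✓ (rhs at j=0)
  i=1: ✓ (rhs at j=1)
  i=2: ✓ (rhs at j=2)
  i=3: ✓ (rhs at j=3)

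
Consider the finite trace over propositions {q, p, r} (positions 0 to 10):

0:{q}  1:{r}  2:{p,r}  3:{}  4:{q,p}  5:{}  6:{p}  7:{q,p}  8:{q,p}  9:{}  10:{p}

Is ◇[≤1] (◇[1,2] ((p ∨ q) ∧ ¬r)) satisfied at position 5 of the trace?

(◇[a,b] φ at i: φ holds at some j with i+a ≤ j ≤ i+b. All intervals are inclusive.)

True

Check ◇[1,2] ((p ∨ q) ∧ ¬r) at each j in [5,6]:
  j=5: holds (witness at 6)
  j=6: holds (witness at 7)
Found at j=5 → formula holds.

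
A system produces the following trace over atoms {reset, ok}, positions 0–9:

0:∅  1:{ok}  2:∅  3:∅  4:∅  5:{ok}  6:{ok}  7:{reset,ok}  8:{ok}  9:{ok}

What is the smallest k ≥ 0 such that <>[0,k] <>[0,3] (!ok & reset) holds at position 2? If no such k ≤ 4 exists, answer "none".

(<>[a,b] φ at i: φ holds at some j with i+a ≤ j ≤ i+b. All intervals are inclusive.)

Scan j = 2,3,… for <>[0,3] (!ok & reset):
  j=2: fails
  j=3: fails
  j=4: fails
  j=5: fails
  j=6: fails
No j in [2,6] satisfies it → none.

none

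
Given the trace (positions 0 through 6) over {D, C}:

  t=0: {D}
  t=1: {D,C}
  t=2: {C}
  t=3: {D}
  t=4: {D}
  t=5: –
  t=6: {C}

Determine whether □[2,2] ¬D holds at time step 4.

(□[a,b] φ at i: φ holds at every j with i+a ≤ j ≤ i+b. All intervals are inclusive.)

True

Check ¬D at every j in [6,6]:
  j=6: true
All positions satisfy it → formula holds.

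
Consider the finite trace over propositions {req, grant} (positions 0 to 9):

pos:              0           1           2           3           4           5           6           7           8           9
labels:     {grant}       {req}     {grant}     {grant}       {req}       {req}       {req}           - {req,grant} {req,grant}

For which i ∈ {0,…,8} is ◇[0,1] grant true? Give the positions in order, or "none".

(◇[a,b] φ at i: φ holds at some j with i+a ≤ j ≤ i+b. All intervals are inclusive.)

Evaluate at each i in [0,8]:
  i=0: ✓ (witness j=0)
  i=1: ✓ (witness j=2)
  i=2: ✓ (witness j=2)
  i=3: ✓ (witness j=3)
  i=4: ✗ (none in [4,5])
  i=5: ✗ (none in [5,6])
  i=6: ✗ (none in [6,7])
  i=7: ✓ (witness j=8)
  i=8: ✓ (witness j=8)

0, 1, 2, 3, 7, 8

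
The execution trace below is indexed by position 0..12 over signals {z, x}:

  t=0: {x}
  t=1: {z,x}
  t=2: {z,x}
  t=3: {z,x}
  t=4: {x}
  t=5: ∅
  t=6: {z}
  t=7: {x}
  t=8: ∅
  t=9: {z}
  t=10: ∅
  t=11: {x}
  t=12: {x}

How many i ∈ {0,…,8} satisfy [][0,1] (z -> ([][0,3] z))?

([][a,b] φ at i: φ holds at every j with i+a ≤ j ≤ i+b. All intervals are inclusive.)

2

Evaluate at each i in [0,8]:
  i=0: ✗ (fails at j=1)
  i=1: ✗ (fails at j=1)
  i=2: ✗ (fails at j=2)
  i=3: ✗ (fails at j=3)
  i=4: ✓ (all of [4,5])
  i=5: ✗ (fails at j=6)
  i=6: ✗ (fails at j=6)
  i=7: ✓ (all of [7,8])
  i=8: ✗ (fails at j=9)
Positions where it holds: {4, 7} → 2.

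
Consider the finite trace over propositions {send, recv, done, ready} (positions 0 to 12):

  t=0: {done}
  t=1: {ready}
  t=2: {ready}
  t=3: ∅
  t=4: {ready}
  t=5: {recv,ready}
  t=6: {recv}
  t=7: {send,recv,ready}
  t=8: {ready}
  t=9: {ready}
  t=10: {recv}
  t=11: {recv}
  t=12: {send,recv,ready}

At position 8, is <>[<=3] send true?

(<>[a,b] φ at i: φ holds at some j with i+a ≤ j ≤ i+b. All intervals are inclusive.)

Check send at each j in [8,11]:
  j=8: false
  j=9: false
  j=10: false
  j=11: false
No position in the window satisfies it → formula fails.

No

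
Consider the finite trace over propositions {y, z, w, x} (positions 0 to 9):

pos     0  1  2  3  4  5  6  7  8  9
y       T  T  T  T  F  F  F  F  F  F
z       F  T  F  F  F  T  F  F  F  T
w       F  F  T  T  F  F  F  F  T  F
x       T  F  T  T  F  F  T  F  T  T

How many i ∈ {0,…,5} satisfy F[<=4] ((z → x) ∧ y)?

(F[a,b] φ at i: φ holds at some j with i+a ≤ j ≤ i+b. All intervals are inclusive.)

Evaluate at each i in [0,5]:
  i=0: ✓ (witness j=0)
  i=1: ✓ (witness j=2)
  i=2: ✓ (witness j=2)
  i=3: ✓ (witness j=3)
  i=4: ✗ (none in [4,8])
  i=5: ✗ (none in [5,9])
Positions where it holds: {0, 1, 2, 3} → 4.

4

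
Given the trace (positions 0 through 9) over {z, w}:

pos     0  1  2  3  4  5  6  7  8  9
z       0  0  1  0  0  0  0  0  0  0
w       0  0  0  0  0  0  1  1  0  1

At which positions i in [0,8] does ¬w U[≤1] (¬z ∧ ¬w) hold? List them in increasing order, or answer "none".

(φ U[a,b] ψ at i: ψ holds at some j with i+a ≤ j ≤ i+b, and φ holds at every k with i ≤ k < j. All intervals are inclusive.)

0, 1, 2, 3, 4, 5, 8

Evaluate at each i in [0,8]:
  i=0: ✓ (rhs at j=0)
  i=1: ✓ (rhs at j=1)
  i=2: ✓ (rhs at j=3; lhs holds on [2,2])
  i=3: ✓ (rhs at j=3)
  i=4: ✓ (rhs at j=4)
  i=5: ✓ (rhs at j=5)
  i=6: ✗ (no rhs in [6,7])
  i=7: ✗ (lhs fails at k=7 before rhs at j=8)
  i=8: ✓ (rhs at j=8)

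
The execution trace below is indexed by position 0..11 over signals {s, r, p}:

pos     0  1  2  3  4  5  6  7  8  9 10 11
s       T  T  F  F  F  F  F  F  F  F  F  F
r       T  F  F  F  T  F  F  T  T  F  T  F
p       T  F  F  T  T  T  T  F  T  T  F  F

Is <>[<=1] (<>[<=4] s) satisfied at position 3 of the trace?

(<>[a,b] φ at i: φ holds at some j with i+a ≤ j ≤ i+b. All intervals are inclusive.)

Check <>[<=4] s at each j in [3,4]:
  j=3: fails (none in [3,7])
  j=4: fails (none in [4,8])
No position in the window satisfies it → formula fails.

No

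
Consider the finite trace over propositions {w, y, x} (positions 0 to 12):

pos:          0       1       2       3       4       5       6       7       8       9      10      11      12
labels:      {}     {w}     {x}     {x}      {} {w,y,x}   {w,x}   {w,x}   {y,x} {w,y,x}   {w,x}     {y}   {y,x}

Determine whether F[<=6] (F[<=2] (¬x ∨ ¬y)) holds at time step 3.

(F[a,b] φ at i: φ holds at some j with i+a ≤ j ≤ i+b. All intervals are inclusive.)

Check F[<=2] (¬x ∨ ¬y) at each j in [3,9]:
  j=3: holds (witness at 3)
  j=4: holds (witness at 4)
  j=5: holds (witness at 6)
  j=6: holds (witness at 6)
  j=7: holds (witness at 7)
  j=8: holds (witness at 10)
  j=9: holds (witness at 10)
Found at j=3 → formula holds.

True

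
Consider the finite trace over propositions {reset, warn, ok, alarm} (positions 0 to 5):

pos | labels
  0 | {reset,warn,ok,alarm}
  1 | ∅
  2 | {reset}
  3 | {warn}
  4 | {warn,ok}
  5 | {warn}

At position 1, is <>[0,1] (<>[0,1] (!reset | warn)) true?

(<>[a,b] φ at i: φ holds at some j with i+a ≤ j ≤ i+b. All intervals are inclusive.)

Check <>[0,1] (!reset | warn) at each j in [1,2]:
  j=1: holds (witness at 1)
  j=2: holds (witness at 3)
Found at j=1 → formula holds.

Holds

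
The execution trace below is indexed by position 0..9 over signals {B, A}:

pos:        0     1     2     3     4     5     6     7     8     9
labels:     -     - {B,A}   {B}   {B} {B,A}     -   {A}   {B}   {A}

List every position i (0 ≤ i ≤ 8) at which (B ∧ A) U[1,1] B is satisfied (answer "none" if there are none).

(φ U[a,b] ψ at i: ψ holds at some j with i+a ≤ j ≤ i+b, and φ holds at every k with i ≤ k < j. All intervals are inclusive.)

2

Evaluate at each i in [0,8]:
  i=0: ✗ (no rhs in [1,1])
  i=1: ✗ (lhs fails at k=1 before rhs at j=2)
  i=2: ✓ (rhs at j=3; lhs holds on [2,2])
  i=3: ✗ (lhs fails at k=3 before rhs at j=4)
  i=4: ✗ (lhs fails at k=4 before rhs at j=5)
  i=5: ✗ (no rhs in [6,6])
  i=6: ✗ (no rhs in [7,7])
  i=7: ✗ (lhs fails at k=7 before rhs at j=8)
  i=8: ✗ (no rhs in [9,9])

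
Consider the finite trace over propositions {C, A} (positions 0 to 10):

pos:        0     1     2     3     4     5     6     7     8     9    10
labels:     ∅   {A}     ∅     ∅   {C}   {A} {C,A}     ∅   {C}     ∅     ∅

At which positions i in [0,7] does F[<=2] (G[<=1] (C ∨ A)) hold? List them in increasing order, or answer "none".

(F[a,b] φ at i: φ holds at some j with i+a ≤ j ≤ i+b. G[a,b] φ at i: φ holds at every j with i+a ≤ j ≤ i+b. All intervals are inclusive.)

2, 3, 4, 5

Evaluate at each i in [0,7]:
  i=0: ✗ (none in [0,2])
  i=1: ✗ (none in [1,3])
  i=2: ✓ (witness j=4)
  i=3: ✓ (witness j=4)
  i=4: ✓ (witness j=4)
  i=5: ✓ (witness j=5)
  i=6: ✗ (none in [6,8])
  i=7: ✗ (none in [7,9])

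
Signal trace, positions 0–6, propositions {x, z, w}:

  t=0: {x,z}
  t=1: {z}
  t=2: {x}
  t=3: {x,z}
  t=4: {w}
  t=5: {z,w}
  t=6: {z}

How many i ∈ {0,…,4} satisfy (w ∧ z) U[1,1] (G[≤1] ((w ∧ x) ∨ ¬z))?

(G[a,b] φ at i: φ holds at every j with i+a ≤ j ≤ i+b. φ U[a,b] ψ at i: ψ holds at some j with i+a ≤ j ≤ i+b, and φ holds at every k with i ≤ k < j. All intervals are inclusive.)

Evaluate at each i in [0,4]:
  i=0: ✗ (no rhs in [1,1])
  i=1: ✗ (no rhs in [2,2])
  i=2: ✗ (no rhs in [3,3])
  i=3: ✗ (no rhs in [4,4])
  i=4: ✗ (no rhs in [5,5])
Positions where it holds: {} → 0.

0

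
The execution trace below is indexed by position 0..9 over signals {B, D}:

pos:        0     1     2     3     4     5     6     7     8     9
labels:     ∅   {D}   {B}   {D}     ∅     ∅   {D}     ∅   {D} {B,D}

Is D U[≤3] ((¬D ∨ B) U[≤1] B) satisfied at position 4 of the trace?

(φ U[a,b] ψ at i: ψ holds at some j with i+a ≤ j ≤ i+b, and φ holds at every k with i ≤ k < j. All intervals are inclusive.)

Need some j in [4,7] with ((¬D ∨ B) U[≤1] B), and D at every k in [4,j-1].
  j=4: ((¬D ∨ B) U[≤1] B) — fails.
  j=5: ((¬D ∨ B) U[≤1] B) — fails.
  j=6: ((¬D ∨ B) U[≤1] B) — fails.
  j=7: ((¬D ∨ B) U[≤1] B) — fails.
No j in the window works → until fails.

False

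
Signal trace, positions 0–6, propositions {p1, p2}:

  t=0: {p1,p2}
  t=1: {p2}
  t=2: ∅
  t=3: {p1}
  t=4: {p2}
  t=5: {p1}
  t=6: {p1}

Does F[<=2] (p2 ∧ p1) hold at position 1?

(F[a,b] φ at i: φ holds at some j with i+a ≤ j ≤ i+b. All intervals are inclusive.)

Does not hold

Check (p2 ∧ p1) at each j in [1,3]:
  j=1: false
  j=2: false
  j=3: false
No position in the window satisfies it → formula fails.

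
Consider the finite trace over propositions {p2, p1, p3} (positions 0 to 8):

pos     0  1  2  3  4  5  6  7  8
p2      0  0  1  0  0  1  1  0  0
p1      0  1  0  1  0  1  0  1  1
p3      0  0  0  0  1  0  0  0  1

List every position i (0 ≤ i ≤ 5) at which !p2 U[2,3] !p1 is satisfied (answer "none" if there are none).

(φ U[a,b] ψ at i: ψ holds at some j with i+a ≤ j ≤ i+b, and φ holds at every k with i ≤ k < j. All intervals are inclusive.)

Evaluate at each i in [0,5]:
  i=0: ✓ (rhs at j=2; lhs holds on [0,1])
  i=1: ✗ (lhs fails at k=2 before rhs at j=4)
  i=2: ✗ (lhs fails at k=2 before rhs at j=4)
  i=3: ✗ (lhs fails at k=5 before rhs at j=6)
  i=4: ✗ (lhs fails at k=5 before rhs at j=6)
  i=5: ✗ (no rhs in [7,8])

0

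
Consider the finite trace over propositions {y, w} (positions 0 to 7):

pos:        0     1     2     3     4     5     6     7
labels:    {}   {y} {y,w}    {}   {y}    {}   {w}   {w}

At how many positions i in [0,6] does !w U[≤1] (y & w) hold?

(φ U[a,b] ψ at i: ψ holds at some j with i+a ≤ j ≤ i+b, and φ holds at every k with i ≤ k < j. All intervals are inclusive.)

Evaluate at each i in [0,6]:
  i=0: ✗ (no rhs in [0,1])
  i=1: ✓ (rhs at j=2; lhs holds on [1,1])
  i=2: ✓ (rhs at j=2)
  i=3: ✗ (no rhs in [3,4])
  i=4: ✗ (no rhs in [4,5])
  i=5: ✗ (no rhs in [5,6])
  i=6: ✗ (no rhs in [6,7])
Positions where it holds: {1, 2} → 2.

2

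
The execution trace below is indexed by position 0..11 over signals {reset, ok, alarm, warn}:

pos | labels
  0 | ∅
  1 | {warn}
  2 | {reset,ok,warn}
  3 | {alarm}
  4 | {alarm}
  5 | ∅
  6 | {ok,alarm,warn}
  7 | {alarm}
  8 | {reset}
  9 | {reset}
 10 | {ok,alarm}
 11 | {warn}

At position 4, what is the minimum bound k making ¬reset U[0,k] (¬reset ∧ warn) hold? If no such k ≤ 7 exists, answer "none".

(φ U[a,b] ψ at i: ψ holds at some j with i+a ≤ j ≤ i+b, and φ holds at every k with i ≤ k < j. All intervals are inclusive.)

Need earliest j ≥ 4 with (¬reset ∧ warn), and ¬reset at every k in [4,j-1].
  j=4: rhs fails.
  j=5: rhs fails.
  j=6: rhs holds; lhs holds on [4,5]. k = 2.

2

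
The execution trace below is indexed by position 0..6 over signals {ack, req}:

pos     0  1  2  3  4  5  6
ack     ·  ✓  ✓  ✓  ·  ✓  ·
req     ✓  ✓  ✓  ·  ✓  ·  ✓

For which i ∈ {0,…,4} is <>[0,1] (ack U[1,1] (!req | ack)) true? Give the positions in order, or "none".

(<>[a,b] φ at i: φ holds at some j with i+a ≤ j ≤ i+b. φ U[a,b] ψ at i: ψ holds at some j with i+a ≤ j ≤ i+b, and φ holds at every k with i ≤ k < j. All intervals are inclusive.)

0, 1, 2

Evaluate at each i in [0,4]:
  i=0: ✓ (witness j=1)
  i=1: ✓ (witness j=1)
  i=2: ✓ (witness j=2)
  i=3: ✗ (none in [3,4])
  i=4: ✗ (none in [4,5])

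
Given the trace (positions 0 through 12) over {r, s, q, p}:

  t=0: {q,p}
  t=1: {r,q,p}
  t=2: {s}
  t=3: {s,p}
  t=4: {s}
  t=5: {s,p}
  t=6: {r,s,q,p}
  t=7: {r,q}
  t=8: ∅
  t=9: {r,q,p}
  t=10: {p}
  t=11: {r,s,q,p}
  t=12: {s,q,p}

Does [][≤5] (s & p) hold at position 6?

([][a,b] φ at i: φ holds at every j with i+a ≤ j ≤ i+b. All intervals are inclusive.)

Check (s & p) at every j in [6,11]:
  j=6: true
  j=7: false
  j=8: false
  j=9: false
  j=10: false
  j=11: true
Fails at j=7 → formula fails.

Does not hold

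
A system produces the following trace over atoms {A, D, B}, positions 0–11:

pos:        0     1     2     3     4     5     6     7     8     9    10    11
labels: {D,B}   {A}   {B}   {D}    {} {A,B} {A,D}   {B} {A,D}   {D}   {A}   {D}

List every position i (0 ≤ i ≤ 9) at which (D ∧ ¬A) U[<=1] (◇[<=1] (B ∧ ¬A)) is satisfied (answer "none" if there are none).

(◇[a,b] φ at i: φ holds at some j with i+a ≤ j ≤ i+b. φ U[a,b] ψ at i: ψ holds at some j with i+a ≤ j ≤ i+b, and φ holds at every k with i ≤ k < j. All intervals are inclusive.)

Evaluate at each i in [0,9]:
  i=0: ✓ (rhs at j=0)
  i=1: ✓ (rhs at j=1)
  i=2: ✓ (rhs at j=2)
  i=3: ✗ (no rhs in [3,4])
  i=4: ✗ (no rhs in [4,5])
  i=5: ✗ (lhs fails at k=5 before rhs at j=6)
  i=6: ✓ (rhs at j=6)
  i=7: ✓ (rhs at j=7)
  i=8: ✗ (no rhs in [8,9])
  i=9: ✗ (no rhs in [9,10])

0, 1, 2, 6, 7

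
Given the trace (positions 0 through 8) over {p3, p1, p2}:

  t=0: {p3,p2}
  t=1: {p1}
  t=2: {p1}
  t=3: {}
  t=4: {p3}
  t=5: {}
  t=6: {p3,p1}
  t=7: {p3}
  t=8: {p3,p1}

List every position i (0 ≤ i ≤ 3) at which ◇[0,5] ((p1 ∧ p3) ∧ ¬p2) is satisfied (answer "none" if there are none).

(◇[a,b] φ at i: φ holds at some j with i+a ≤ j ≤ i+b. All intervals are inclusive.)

Evaluate at each i in [0,3]:
  i=0: ✗ (none in [0,5])
  i=1: ✓ (witness j=6)
  i=2: ✓ (witness j=6)
  i=3: ✓ (witness j=6)

1, 2, 3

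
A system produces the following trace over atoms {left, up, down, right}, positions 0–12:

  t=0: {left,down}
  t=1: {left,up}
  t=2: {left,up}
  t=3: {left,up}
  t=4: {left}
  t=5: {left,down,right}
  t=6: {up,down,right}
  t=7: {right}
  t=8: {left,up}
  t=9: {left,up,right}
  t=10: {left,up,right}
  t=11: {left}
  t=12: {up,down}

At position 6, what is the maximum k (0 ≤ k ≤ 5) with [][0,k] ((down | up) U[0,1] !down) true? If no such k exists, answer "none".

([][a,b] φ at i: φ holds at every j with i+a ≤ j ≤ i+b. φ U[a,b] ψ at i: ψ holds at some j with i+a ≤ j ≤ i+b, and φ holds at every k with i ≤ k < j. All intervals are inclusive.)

5

((down | up) U[0,1] !down) must hold from j=6 onward; find where it first fails.
  j=6: holds
  j=7: holds
  j=8: holds
  j=9: holds
  j=10: holds
  j=11: holds
Holds through j=11; largest k = 5.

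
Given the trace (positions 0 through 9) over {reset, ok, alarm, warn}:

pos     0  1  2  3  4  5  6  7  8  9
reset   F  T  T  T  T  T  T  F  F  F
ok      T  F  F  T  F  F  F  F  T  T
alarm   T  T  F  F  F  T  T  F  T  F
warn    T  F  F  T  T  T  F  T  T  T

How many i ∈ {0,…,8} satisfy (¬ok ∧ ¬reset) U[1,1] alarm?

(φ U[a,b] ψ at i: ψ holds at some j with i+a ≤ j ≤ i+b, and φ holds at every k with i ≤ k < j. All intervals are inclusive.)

Evaluate at each i in [0,8]:
  i=0: ✗ (lhs fails at k=0 before rhs at j=1)
  i=1: ✗ (no rhs in [2,2])
  i=2: ✗ (no rhs in [3,3])
  i=3: ✗ (no rhs in [4,4])
  i=4: ✗ (lhs fails at k=4 before rhs at j=5)
  i=5: ✗ (lhs fails at k=5 before rhs at j=6)
  i=6: ✗ (no rhs in [7,7])
  i=7: ✓ (rhs at j=8; lhs holds on [7,7])
  i=8: ✗ (no rhs in [9,9])
Positions where it holds: {7} → 1.

1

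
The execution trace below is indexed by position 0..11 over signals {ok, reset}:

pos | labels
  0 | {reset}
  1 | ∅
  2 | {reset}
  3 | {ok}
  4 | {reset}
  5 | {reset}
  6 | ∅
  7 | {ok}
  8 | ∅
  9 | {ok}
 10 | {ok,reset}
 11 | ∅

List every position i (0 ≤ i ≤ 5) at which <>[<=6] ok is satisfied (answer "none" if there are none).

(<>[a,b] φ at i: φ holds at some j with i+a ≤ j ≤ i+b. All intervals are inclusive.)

0, 1, 2, 3, 4, 5

Evaluate at each i in [0,5]:
  i=0: ✓ (witness j=3)
  i=1: ✓ (witness j=3)
  i=2: ✓ (witness j=3)
  i=3: ✓ (witness j=3)
  i=4: ✓ (witness j=7)
  i=5: ✓ (witness j=7)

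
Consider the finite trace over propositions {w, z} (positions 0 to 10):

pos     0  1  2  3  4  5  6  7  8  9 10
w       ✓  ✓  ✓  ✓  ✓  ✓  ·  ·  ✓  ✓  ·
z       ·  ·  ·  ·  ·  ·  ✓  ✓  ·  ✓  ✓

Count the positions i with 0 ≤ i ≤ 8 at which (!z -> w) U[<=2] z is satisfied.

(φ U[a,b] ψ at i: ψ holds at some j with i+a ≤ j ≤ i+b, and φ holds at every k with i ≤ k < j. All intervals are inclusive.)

Evaluate at each i in [0,8]:
  i=0: ✗ (no rhs in [0,2])
  i=1: ✗ (no rhs in [1,3])
  i=2: ✗ (no rhs in [2,4])
  i=3: ✗ (no rhs in [3,5])
  i=4: ✓ (rhs at j=6; lhs holds on [4,5])
  i=5: ✓ (rhs at j=6; lhs holds on [5,5])
  i=6: ✓ (rhs at j=6)
  i=7: ✓ (rhs at j=7)
  i=8: ✓ (rhs at j=9; lhs holds on [8,8])
Positions where it holds: {4, 5, 6, 7, 8} → 5.

5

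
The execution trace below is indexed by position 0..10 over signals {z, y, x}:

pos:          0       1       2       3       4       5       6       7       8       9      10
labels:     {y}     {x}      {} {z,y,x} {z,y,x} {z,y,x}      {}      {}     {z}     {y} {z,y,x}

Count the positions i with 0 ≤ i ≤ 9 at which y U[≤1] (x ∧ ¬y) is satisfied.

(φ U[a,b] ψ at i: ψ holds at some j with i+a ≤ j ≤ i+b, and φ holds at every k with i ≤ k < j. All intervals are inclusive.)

Evaluate at each i in [0,9]:
  i=0: ✓ (rhs at j=1; lhs holds on [0,0])
  i=1: ✓ (rhs at j=1)
  i=2: ✗ (no rhs in [2,3])
  i=3: ✗ (no rhs in [3,4])
  i=4: ✗ (no rhs in [4,5])
  i=5: ✗ (no rhs in [5,6])
  i=6: ✗ (no rhs in [6,7])
  i=7: ✗ (no rhs in [7,8])
  i=8: ✗ (no rhs in [8,9])
  i=9: ✗ (no rhs in [9,10])
Positions where it holds: {0, 1} → 2.

2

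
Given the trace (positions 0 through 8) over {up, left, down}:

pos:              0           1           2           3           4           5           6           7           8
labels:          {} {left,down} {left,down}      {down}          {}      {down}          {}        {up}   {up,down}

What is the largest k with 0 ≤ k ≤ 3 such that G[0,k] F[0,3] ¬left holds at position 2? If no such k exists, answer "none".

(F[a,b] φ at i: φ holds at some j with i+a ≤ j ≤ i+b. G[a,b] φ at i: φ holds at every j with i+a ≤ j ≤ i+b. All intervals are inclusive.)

3

F[0,3] ¬left must hold from j=2 onward; find where it first fails.
  j=2: holds
  j=3: holds
  j=4: holds
  j=5: holds
Holds through j=5; largest k = 3.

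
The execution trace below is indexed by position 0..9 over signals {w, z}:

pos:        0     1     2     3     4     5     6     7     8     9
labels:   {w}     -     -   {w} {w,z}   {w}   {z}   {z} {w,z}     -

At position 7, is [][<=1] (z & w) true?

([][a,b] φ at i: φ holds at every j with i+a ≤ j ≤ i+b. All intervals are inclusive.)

False

Check (z & w) at every j in [7,8]:
  j=7: false
  j=8: true
Fails at j=7 → formula fails.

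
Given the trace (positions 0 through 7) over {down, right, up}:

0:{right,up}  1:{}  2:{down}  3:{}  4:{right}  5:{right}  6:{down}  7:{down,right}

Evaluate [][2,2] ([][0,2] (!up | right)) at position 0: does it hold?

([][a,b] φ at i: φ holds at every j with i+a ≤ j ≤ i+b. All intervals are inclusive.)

Check [][0,2] (!up | right) at every j in [2,2]:
  j=2: holds on [2,4]
All positions satisfy it → formula holds.

Holds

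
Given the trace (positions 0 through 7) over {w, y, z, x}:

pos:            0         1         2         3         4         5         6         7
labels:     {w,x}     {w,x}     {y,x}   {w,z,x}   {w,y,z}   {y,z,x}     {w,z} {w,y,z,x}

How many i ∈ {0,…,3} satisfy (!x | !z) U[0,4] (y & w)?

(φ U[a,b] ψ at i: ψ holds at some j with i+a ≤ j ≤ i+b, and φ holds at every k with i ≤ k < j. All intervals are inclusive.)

0

Evaluate at each i in [0,3]:
  i=0: ✗ (lhs fails at k=3 before rhs at j=4)
  i=1: ✗ (lhs fails at k=3 before rhs at j=4)
  i=2: ✗ (lhs fails at k=3 before rhs at j=4)
  i=3: ✗ (lhs fails at k=3 before rhs at j=4)
Positions where it holds: {} → 0.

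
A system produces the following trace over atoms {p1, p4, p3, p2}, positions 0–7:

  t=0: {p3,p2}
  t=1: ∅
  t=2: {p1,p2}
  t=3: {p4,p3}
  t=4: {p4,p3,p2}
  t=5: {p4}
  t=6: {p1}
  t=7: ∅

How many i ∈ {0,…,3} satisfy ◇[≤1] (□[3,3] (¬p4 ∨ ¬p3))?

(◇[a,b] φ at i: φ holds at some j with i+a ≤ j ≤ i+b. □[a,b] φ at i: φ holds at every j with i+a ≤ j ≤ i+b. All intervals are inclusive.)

3

Evaluate at each i in [0,3]:
  i=0: ✗ (none in [0,1])
  i=1: ✓ (witness j=2)
  i=2: ✓ (witness j=2)
  i=3: ✓ (witness j=3)
Positions where it holds: {1, 2, 3} → 3.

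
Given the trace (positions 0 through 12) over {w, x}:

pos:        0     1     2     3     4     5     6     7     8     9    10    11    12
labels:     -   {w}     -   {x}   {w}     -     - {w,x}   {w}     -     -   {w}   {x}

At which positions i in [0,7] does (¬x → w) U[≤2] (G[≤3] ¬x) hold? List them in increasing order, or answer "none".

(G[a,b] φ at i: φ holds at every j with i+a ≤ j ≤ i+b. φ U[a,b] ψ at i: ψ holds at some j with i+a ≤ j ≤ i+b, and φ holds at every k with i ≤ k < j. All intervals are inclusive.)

Evaluate at each i in [0,7]:
  i=0: ✗ (no rhs in [0,2])
  i=1: ✗ (no rhs in [1,3])
  i=2: ✗ (no rhs in [2,4])
  i=3: ✗ (no rhs in [3,5])
  i=4: ✗ (no rhs in [4,6])
  i=5: ✗ (no rhs in [5,7])
  i=6: ✗ (lhs fails at k=6 before rhs at j=8)
  i=7: ✓ (rhs at j=8; lhs holds on [7,7])

7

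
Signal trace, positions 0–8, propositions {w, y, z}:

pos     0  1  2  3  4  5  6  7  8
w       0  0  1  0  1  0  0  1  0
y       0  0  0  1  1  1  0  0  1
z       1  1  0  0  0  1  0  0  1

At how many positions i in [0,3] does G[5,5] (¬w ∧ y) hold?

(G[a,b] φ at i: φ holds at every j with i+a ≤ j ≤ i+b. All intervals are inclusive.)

Evaluate at each i in [0,3]:
  i=0: ✓ (all of [5,5])
  i=1: ✗ (fails at j=6)
  i=2: ✗ (fails at j=7)
  i=3: ✓ (all of [8,8])
Positions where it holds: {0, 3} → 2.

2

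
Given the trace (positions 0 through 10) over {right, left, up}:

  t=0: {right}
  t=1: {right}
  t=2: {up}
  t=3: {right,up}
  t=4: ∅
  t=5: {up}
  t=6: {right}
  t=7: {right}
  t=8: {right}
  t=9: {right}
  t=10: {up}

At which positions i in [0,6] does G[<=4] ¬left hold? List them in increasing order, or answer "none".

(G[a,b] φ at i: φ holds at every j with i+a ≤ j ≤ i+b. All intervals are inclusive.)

Evaluate at each i in [0,6]:
  i=0: ✓ (all of [0,4])
  i=1: ✓ (all of [1,5])
  i=2: ✓ (all of [2,6])
  i=3: ✓ (all of [3,7])
  i=4: ✓ (all of [4,8])
  i=5: ✓ (all of [5,9])
  i=6: ✓ (all of [6,10])

0, 1, 2, 3, 4, 5, 6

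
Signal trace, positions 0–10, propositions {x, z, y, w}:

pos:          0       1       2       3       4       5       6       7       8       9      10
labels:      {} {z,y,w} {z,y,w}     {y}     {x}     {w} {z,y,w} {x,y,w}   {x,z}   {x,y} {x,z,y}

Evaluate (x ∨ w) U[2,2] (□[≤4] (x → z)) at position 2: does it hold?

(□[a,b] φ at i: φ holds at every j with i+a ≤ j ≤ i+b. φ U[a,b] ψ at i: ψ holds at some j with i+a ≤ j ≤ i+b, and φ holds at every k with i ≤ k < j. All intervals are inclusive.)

No

Need some j in [4,4] with □[≤4] (x → z), and (x ∨ w) at every k in [2,j-1].
  j=4: □[≤4] (x → z) — fails at 4.
No j in the window works → until fails.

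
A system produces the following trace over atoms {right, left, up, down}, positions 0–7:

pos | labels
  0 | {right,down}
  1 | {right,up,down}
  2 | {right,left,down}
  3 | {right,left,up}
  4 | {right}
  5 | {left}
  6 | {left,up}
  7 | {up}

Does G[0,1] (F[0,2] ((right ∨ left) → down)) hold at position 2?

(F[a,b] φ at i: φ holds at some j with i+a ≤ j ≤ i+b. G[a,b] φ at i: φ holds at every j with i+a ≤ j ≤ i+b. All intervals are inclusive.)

Check F[0,2] ((right ∨ left) → down) at every j in [2,3]:
  j=2: holds (witness at 2)
  j=3: fails (none in [3,5])
Fails at j=3 → formula fails.

Does not hold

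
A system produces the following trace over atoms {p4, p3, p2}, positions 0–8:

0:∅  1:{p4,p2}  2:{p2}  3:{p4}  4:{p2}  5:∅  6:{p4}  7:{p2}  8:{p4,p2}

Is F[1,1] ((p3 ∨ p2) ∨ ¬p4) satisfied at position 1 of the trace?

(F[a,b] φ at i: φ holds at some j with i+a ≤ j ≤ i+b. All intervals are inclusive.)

Yes

Check ((p3 ∨ p2) ∨ ¬p4) at each j in [2,2]:
  j=2: true
Found at j=2 → formula holds.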